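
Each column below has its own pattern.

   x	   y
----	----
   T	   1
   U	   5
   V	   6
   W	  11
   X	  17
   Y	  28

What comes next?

Z  45

Column x goes T, U, V, W, X, Y → Z (letters move forward 1 place in the alphabet).
Column y: 1, 5, 6, 11, 17, 28 → 45 (each term is the sum of the two before it).
Putting it together: Z  45.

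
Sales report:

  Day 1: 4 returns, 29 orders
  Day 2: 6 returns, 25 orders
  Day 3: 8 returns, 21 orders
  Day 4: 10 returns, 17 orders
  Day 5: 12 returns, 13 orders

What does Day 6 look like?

14 returns, 9 orders

Returns goes 4, 6, 8, 10, 12 → 14 (+2 each step).
Orders: 29, 25, 21, 17, 13 → 9 (−4 each step).
Combining the parts gives 14 returns, 9 orders.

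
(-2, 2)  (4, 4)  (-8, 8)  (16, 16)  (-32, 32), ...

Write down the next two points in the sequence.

(64, 64), (-128, 128)

First slot — ×(-2) each step: -2, 4, -8, 16, -32 → 64 → -128.
Second slot: ×2 each step; 2, 4, 8, 16, 32 → 64 → 128.
Putting the parts together: (64, 64) and then (-128, 128).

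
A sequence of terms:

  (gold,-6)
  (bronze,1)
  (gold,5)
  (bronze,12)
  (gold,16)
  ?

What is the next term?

Rank — alternates gold ↔ bronze: gold, bronze, gold, bronze, gold → bronze.
For the second coordinate, alternating steps +7, +4, +7, +4, …: -6, 1, 5, 12, 16 → 23.
So the next term is (bronze,23).

(bronze,23)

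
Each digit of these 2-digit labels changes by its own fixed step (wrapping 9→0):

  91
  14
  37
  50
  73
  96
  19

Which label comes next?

32

First digit: +2 each step, mod 10; 9, 1, 3, 5, 7, 9, 1 → 3.
Second digit: 1, 4, 7, 0, 3, 6, 9 → 2 (+3 each step, mod 10).
So the next label is 32.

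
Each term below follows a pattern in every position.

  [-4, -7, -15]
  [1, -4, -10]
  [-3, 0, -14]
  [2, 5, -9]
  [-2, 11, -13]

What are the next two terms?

First value — alternating steps +5, −4, +5, −4, …: -4, 1, -3, 2, -2 → 3 → -1.
Second value: differences are 3, 4, 5, … (increasing by 1 each time), so -7, -4, 0, 5, 11 → 18 → 26.
Third value goes -15, -10, -14, -9, -13 → -8 → -12 (always 11 less than the first value).
So the next two terms are [3, 18, -8] and [-1, 26, -12].

[3, 18, -8], [-1, 26, -12]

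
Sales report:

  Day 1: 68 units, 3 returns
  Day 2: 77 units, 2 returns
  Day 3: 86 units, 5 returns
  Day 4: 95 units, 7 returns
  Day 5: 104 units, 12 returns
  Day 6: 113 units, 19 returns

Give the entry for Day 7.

Units: +9 each step, so 68, 77, 86, 95, 104, 113 → 122.
Returns: each term is the sum of the two before it; 3, 2, 5, 7, 12, 19 → 31.
Putting it together: 122 units, 31 returns.

122 units, 31 returns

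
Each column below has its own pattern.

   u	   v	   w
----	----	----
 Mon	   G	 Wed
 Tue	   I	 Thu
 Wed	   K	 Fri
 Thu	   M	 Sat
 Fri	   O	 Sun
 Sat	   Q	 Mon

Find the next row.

Sun  S  Tue

Column u goes Mon, Tue, Wed, Thu, Fri, Sat → Sun (runs through the weekdays Mon→Sun).
Column v goes G, I, K, M, O, Q → S (letters move forward 2 places in the alphabet).
Column w — runs through the weekdays Mon→Sun: Wed, Thu, Fri, Sat, Sun, Mon → Tue.
Putting it together: Sun  S  Tue.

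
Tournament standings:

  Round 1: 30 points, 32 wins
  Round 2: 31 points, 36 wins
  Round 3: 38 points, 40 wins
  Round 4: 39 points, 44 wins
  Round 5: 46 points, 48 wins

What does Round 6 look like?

Points: alternating steps +1, +7, +1, +7, …, so 30, 31, 38, 39, 46 → 47.
Wins: +4 each step, so 32, 36, 40, 44, 48 → 52.
Combining the parts gives 47 points, 52 wins.

47 points, 52 wins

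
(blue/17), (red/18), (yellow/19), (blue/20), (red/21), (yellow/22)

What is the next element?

Colour: repeats blue → red → yellow; blue, red, yellow, blue, red, yellow → blue.
Second value goes 17, 18, 19, 20, 21, 22 → 23 (+1 each step).
Putting it together: (blue/23).

(blue/23)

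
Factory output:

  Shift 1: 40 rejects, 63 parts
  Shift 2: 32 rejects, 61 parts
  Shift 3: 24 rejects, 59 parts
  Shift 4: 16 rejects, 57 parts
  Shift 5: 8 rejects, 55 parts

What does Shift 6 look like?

0 rejects, 53 parts

Rejects: 40, 32, 24, 16, 8 → 0 (−8 each step).
Parts: −2 each step, so 63, 61, 59, 57, 55 → 53.
Combining the parts gives 0 rejects, 53 parts.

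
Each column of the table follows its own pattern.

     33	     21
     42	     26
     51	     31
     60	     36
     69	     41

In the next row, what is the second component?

Second component: +5 each step; 21, 26, 31, 36, 41 → 46.

46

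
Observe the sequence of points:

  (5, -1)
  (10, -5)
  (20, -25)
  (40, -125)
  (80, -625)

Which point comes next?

For the first part, ×2 each step: 5, 10, 20, 40, 80 → 160.
Second part goes -1, -5, -25, -125, -625 → -3125 (×5 each step).
Putting it together: (160, -3125).

(160, -3125)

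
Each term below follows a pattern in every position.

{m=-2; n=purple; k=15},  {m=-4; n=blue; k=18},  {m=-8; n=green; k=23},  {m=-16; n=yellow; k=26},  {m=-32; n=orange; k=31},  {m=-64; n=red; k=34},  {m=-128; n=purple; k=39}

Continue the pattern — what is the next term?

{m=-256; n=blue; k=42}

M: ×2 each step; -2, -4, -8, -16, -32, -64, -128 → -256.
N goes purple, blue, green, yellow, orange, red, purple → blue (repeats purple → blue → green → yellow → orange → red).
K: alternating steps +3, +5, +3, +5, …; 15, 18, 23, 26, 31, 34, 39 → 42.
Combining the parts gives {m=-256; n=blue; k=42}.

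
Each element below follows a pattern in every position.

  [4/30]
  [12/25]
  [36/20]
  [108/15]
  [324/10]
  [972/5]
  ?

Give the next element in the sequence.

[2916/0]

First coordinate goes 4, 12, 36, 108, 324, 972 → 2916 (×3 each step).
Second coordinate: −5 each step, so 30, 25, 20, 15, 10, 5 → 0.
So the next element is [2916/0].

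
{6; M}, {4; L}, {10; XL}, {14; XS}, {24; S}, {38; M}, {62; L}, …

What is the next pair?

{100; XL}

First value: 6, 4, 10, 14, 24, 38, 62 → 100 (each term is the sum of the two before it).
For the size, repeats M → L → XL → XS → S: M, L, XL, XS, S, M, L → XL.
Combining the parts gives {100; XL}.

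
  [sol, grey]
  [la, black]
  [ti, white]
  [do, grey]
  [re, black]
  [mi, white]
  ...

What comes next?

Note: runs through the solfège scale do→ti; sol, la, ti, do, re, mi → fa.
Shade: grey, black, white, grey, black, white → grey (repeats grey → black → white).
Putting it together: [fa, grey].

[fa, grey]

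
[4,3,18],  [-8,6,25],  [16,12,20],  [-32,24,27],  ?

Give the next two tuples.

First entry: 4, -8, 16, -32 → 64 → -128 (×(-2) each step).
Second entry — ×2 each step: 3, 6, 12, 24 → 48 → 96.
Third entry goes 18, 25, 20, 27 → 22 → 29 (alternating steps +7, −5, +7, −5, …).
So the next two tuples are [64,48,22] and [-128,96,29].

[64,48,22], [-128,96,29]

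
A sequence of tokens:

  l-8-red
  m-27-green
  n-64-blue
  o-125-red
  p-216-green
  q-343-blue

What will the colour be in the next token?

red

Colour goes red, green, blue, red, green, blue → red (repeats red → green → blue).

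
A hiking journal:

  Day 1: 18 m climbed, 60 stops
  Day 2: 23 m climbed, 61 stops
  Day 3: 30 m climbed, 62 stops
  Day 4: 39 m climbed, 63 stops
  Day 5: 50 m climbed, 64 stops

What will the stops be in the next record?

65

For the stops, +1 each step: 60, 61, 62, 63, 64 → 65.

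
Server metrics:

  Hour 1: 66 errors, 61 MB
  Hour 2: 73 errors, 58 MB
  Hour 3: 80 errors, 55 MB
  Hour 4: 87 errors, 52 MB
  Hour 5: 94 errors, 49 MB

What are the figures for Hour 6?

Errors: +7 each step; 66, 73, 80, 87, 94 → 101.
MB goes 61, 58, 55, 52, 49 → 46 (−3 each step).
So the next row is 101 errors, 46 MB.

101 errors, 46 MB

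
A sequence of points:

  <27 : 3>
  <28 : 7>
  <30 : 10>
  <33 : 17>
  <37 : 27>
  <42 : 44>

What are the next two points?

First value: differences are 1, 2, 3, … (increasing by 1 each time); 27, 28, 30, 33, 37, 42 → 48 → 55.
Second value: each term is the sum of the two before it; 3, 7, 10, 17, 27, 44 → 71 → 115.
So the next two points are <48 : 71> and <55 : 115>.

<48 : 71>, <55 : 115>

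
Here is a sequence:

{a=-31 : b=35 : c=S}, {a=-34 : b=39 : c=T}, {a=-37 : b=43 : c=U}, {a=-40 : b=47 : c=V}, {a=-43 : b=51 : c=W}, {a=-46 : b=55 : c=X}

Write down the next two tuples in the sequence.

A goes -31, -34, -37, -40, -43, -46 → -49 → -52 (−3 each step).
B goes 35, 39, 43, 47, 51, 55 → 59 → 63 (+4 each step).
For the c, letters move forward 1 place in the alphabet: S, T, U, V, W, X → Y → Z.
So the next two tuples are {a=-49 : b=59 : c=Y} and {a=-52 : b=63 : c=Z}.

{a=-49 : b=59 : c=Y}, {a=-52 : b=63 : c=Z}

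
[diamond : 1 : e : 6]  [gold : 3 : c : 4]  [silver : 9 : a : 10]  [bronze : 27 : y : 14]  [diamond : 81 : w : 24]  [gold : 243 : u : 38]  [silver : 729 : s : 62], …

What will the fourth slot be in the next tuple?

Rank: repeats diamond → gold → silver → bronze, so diamond, gold, silver, bronze, diamond, gold, silver → bronze.
Second slot: ×3 each step; 1, 3, 9, 27, 81, 243, 729 → 2187.
For the letter, letters move back 2 places in the alphabet, wrapping A→Z: e, c, a, y, w, u, s → q.
Fourth slot goes 6, 4, 10, 14, 24, 38, 62 → 100 (each term is the sum of the two before it).

100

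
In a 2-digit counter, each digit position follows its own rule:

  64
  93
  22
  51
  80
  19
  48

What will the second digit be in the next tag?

Second digit: −1 each step, mod 10, so 4, 3, 2, 1, 0, 9, 8 → 7.

7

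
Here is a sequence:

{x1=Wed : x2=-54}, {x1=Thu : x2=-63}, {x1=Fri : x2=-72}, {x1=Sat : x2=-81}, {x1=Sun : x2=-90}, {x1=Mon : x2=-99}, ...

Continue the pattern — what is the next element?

{x1=Tue : x2=-108}

X1 goes Wed, Thu, Fri, Sat, Sun, Mon → Tue (runs through the weekdays Mon→Sun).
X2: −9 each step; -54, -63, -72, -81, -90, -99 → -108.
Putting it together: {x1=Tue : x2=-108}.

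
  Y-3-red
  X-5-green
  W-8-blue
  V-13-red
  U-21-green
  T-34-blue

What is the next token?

S-55-red

For the letter, letters move back 1 place in the alphabet: Y, X, W, V, U, T → S.
Second component — each term is the sum of the two before it: 3, 5, 8, 13, 21, 34 → 55.
Colour goes red, green, blue, red, green, blue → red (repeats red → green → blue).
So the next token is S-55-red.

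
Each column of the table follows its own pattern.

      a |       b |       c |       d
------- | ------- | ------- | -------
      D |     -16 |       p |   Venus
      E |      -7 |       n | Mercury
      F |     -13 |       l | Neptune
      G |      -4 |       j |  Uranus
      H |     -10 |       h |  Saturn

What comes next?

I  -1  f  Jupiter

Column a: D, E, F, G, H → I (letters move forward 1 place in the alphabet).
Column b goes -16, -7, -13, -4, -10 → -1 (alternating steps +9, −6, +9, −6, …).
Column c — letters move back 2 places in the alphabet: p, n, l, j, h → f.
Column d goes Venus, Mercury, Neptune, Uranus, Saturn → Jupiter (runs backward through the planets Mercury→Neptune).
Combining the parts gives I  -1  f  Jupiter.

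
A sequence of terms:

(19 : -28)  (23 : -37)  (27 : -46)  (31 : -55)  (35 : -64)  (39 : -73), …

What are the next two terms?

For the first coordinate, +4 each step: 19, 23, 27, 31, 35, 39 → 43 → 47.
Second coordinate: −9 each step, so -28, -37, -46, -55, -64, -73 → -82 → -91.
Putting the parts together: (43 : -82) and then (47 : -91).

(43 : -82), (47 : -91)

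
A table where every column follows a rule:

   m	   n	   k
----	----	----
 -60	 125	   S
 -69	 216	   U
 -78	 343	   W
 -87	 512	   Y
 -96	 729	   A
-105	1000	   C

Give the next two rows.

-114  1331  E; -123  1728  G

Column m goes -60, -69, -78, -87, -96, -105 → -114 → -123 (−9 each step).
For the column n, perfect cubes: 5³, 6³, 7³, …: 125, 216, 343, 512, 729, 1000 → 1331 → 1728.
Column k: S, U, W, Y, A, C → E → G (letters move forward 2 places in the alphabet, wrapping Z→A).
Putting the parts together: -114  1331  E and then -123  1728  G.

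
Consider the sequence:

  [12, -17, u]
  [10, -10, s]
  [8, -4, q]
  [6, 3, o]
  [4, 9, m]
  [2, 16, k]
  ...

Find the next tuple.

First component: −2 each step; 12, 10, 8, 6, 4, 2 → 0.
Second component goes -17, -10, -4, 3, 9, 16 → 22 (alternating steps +7, +6, +7, +6, …).
Letter: letters move back 2 places in the alphabet; u, s, q, o, m, k → i.
Combining the parts gives [0, 22, i].

[0, 22, i]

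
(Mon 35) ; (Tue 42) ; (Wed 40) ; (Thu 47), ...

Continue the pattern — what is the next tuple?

Day: Mon, Tue, Wed, Thu → Fri (runs through the weekdays Mon→Sun).
Second part — alternating steps +7, −2, +7, −2, …: 35, 42, 40, 47 → 45.
So the next tuple is (Fri 45).

(Fri 45)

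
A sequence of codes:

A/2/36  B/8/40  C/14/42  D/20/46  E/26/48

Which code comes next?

F/32/52

Letter: letters move forward 1 place in the alphabet, so A, B, C, D, E → F.
Second component — +6 each step: 2, 8, 14, 20, 26 → 32.
Third component: alternating steps +4, +2, +4, +2, …; 36, 40, 42, 46, 48 → 52.
Putting it together: F/32/52.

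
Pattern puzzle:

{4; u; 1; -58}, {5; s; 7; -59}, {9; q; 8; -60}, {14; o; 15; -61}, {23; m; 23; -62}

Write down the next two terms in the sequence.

{37; k; 38; -63}, {60; i; 61; -64}

First coordinate goes 4, 5, 9, 14, 23 → 37 → 60 (each term is the sum of the two before it).
For the letter, letters move back 2 places in the alphabet: u, s, q, o, m → k → i.
Third coordinate: each term is the sum of the two before it, so 1, 7, 8, 15, 23 → 38 → 61.
For the fourth coordinate, −1 each step: -58, -59, -60, -61, -62 → -63 → -64.
Putting the parts together: {37; k; 38; -63} and then {60; i; 61; -64}.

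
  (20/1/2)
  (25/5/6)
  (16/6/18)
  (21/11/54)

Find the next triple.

First entry: 20, 25, 16, 21 → 12 (alternating steps +5, −9, +5, −9, …).
Second entry: each term is the sum of the two before it, so 1, 5, 6, 11 → 17.
Third entry: ×3 each step, so 2, 6, 18, 54 → 162.
Putting it together: (12/17/162).

(12/17/162)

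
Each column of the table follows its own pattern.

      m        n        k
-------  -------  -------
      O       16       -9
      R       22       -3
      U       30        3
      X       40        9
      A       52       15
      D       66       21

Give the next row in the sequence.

G  82  27

For the column m, letters move forward 3 places in the alphabet, wrapping Z→A: O, R, U, X, A, D → G.
Column n: 16, 22, 30, 40, 52, 66 → 82 (differences are 6, 8, 10, … (increasing by 2 each time)).
Column k: -9, -3, 3, 9, 15, 21 → 27 (+6 each step).
Combining the parts gives G  82  27.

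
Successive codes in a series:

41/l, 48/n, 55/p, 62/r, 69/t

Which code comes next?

76/v

First component: 41, 48, 55, 62, 69 → 76 (+7 each step).
Letter: letters move forward 2 places in the alphabet, so l, n, p, r, t → v.
So the next code is 76/v.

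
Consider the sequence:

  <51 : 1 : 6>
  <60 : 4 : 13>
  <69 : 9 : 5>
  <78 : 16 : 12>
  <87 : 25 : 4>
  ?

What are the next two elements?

First component goes 51, 60, 69, 78, 87 → 96 → 105 (+9 each step).
Second component: differences are 3, 5, 7, … (increasing by 2 each time); 1, 4, 9, 16, 25 → 36 → 49.
Third component — alternating steps +7, −8, +7, −8, …: 6, 13, 5, 12, 4 → 11 → 3.
So the next two elements are <96 : 36 : 11> and <105 : 49 : 3>.

<96 : 36 : 11>, <105 : 49 : 3>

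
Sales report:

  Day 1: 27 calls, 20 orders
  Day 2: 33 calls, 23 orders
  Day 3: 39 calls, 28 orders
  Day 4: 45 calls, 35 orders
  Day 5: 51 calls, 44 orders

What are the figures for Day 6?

Calls — +6 each step: 27, 33, 39, 45, 51 → 57.
Orders: differences are 3, 5, 7, … (increasing by 2 each time), so 20, 23, 28, 35, 44 → 55.
Combining the parts gives 57 calls, 55 orders.

57 calls, 55 orders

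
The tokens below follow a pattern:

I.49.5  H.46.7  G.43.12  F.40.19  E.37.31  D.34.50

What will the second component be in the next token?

Second component — −3 each step: 49, 46, 43, 40, 37, 34 → 31.

31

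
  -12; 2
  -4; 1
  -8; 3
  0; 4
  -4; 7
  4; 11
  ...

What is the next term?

First coordinate — alternating steps +8, −4, +8, −4, …: -12, -4, -8, 0, -4, 4 → 0.
Second coordinate: each term is the sum of the two before it; 2, 1, 3, 4, 7, 11 → 18.
Combining the parts gives 0; 18.

0; 18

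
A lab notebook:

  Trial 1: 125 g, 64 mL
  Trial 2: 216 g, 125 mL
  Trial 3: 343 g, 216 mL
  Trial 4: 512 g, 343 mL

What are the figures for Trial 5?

G — perfect cubes: 5³, 6³, 7³, …: 125, 216, 343, 512 → 729.
ML: perfect cubes: 4³, 5³, 6³, …, so 64, 125, 216, 343 → 512.
Putting it together: 729 g, 512 mL.

729 g, 512 mL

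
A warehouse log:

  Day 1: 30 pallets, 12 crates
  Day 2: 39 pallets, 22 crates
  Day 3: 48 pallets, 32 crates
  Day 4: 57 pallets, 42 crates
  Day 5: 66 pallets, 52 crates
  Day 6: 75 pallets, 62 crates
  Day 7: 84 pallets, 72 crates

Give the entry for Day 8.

93 pallets, 82 crates

Pallets goes 30, 39, 48, 57, 66, 75, 84 → 93 (+9 each step).
Crates: +10 each step; 12, 22, 32, 42, 52, 62, 72 → 82.
So the next row is 93 pallets, 82 crates.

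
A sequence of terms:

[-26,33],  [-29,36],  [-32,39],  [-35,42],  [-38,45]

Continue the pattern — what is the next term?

First component goes -26, -29, -32, -35, -38 → -41 (−3 each step).
Second component: together with the first component always sums to 7, so 33, 36, 39, 42, 45 → 48.
Putting it together: [-41,48].

[-41,48]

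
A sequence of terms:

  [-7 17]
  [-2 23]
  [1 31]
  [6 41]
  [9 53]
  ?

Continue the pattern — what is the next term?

First coordinate goes -7, -2, 1, 6, 9 → 14 (alternating steps +5, +3, +5, +3, …).
Second coordinate: 17, 23, 31, 41, 53 → 67 (differences are 6, 8, 10, … (increasing by 2 each time)).
So the next term is [14 67].

[14 67]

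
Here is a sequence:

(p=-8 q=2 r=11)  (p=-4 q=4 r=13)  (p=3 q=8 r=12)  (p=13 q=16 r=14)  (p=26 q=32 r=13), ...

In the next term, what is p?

P: differences are 4, 7, 10, … (increasing by 3 each time); -8, -4, 3, 13, 26 → 42.

42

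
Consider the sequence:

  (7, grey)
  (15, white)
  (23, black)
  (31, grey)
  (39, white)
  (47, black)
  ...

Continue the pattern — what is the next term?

First entry — +8 each step: 7, 15, 23, 31, 39, 47 → 55.
Shade goes grey, white, black, grey, white, black → grey (repeats grey → white → black).
Combining the parts gives (55, grey).

(55, grey)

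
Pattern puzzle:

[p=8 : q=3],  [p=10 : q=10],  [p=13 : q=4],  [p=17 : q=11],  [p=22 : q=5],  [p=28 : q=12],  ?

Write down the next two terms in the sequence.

P — differences are 2, 3, 4, … (increasing by 1 each time): 8, 10, 13, 17, 22, 28 → 35 → 43.
Q goes 3, 10, 4, 11, 5, 12 → 6 → 13 (alternating steps +7, −6, +7, −6, …).
So the next two terms are [p=35 : q=6] and [p=43 : q=13].

[p=35 : q=6], [p=43 : q=13]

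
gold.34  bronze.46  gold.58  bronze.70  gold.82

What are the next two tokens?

bronze.94, gold.106

Rank — alternates gold ↔ bronze: gold, bronze, gold, bronze, gold → bronze → gold.
Second component — +12 each step: 34, 46, 58, 70, 82 → 94 → 106.
So the next two tokens are bronze.94 and gold.106.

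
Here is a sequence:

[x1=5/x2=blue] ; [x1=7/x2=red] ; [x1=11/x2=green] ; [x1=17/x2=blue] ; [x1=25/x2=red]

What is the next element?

X1 — differences are 2, 4, 6, … (increasing by 2 each time): 5, 7, 11, 17, 25 → 35.
X2 — repeats blue → red → green: blue, red, green, blue, red → green.
Putting it together: [x1=35/x2=green].

[x1=35/x2=green]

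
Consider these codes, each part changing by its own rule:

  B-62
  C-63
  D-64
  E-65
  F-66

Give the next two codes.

For the letter, letters move forward 1 place in the alphabet: B, C, D, E, F → G → H.
Second component: +1 each step; 62, 63, 64, 65, 66 → 67 → 68.
So the next two codes are G-67 and H-68.

G-67 then H-68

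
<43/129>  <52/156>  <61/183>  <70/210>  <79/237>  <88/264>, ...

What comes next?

<97/291>

First slot: +9 each step, so 43, 52, 61, 70, 79, 88 → 97.
Second slot: 129, 156, 183, 210, 237, 264 → 291 (always 3 × the first slot).
Putting it together: <97/291>.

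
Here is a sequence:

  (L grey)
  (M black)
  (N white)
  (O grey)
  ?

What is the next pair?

Letter: letters move forward 1 place in the alphabet; L, M, N, O → P.
Shade: repeats grey → black → white; grey, black, white, grey → black.
So the next pair is (P black).

(P black)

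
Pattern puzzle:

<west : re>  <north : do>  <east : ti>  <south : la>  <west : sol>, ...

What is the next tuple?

<north : fa>

For the direction, repeats west → north → east → south: west, north, east, south, west → north.
Note: runs backward through the solfège scale do→ti; re, do, ti, la, sol → fa.
So the next tuple is <north : fa>.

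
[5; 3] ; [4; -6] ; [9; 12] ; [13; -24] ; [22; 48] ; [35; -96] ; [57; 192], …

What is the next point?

First entry — each term is the sum of the two before it: 5, 4, 9, 13, 22, 35, 57 → 92.
Second entry: 3, -6, 12, -24, 48, -96, 192 → -384 (×(-2) each step).
Putting it together: [92; -384].

[92; -384]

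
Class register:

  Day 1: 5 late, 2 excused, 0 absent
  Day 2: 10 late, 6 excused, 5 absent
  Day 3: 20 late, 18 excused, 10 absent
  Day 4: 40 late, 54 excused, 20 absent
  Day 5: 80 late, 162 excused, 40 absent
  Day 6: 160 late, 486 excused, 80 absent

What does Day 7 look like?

Late: ×2 each step; 5, 10, 20, 40, 80, 160 → 320.
Excused — ×3 each step: 2, 6, 18, 54, 162, 486 → 1458.
Absent: always the previous value of the late, so 0, 5, 10, 20, 40, 80 → 160.
Putting it together: 320 late, 1458 excused, 160 absent.

320 late, 1458 excused, 160 absent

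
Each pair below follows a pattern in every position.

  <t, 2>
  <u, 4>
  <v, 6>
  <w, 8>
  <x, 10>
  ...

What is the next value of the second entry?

12

Second entry — +2 each step: 2, 4, 6, 8, 10 → 12.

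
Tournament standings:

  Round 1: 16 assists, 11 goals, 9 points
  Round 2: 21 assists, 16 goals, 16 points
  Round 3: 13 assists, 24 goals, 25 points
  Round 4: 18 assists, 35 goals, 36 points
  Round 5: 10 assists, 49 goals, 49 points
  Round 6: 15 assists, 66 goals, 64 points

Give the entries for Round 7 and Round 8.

7 assists, 86 goals, 81 points; 12 assists, 109 goals, 100 points

Assists goes 16, 21, 13, 18, 10, 15 → 7 → 12 (alternating steps +5, −8, +5, −8, …).
Goals: 11, 16, 24, 35, 49, 66 → 86 → 109 (differences are 5, 8, 11, … (increasing by 3 each time)).
Points: perfect squares: 3², 4², 5², …; 9, 16, 25, 36, 49, 64 → 81 → 100.
Putting the parts together: 7 assists, 86 goals, 81 points and then 12 assists, 109 goals, 100 points.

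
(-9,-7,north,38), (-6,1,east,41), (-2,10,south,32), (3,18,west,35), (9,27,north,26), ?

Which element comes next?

(16,35,east,29)

First value: differences are 3, 4, 5, … (increasing by 1 each time), so -9, -6, -2, 3, 9 → 16.
For the second value, alternating steps +8, +9, +8, +9, …: -7, 1, 10, 18, 27 → 35.
Direction goes north, east, south, west, north → east (repeats north → east → south → west).
For the fourth value, alternating steps +3, −9, +3, −9, …: 38, 41, 32, 35, 26 → 29.
Combining the parts gives (16,35,east,29).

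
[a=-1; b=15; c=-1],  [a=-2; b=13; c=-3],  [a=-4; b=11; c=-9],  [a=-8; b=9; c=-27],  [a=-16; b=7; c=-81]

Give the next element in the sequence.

[a=-32; b=5; c=-243]

A: ×2 each step, so -1, -2, -4, -8, -16 → -32.
B — −2 each step: 15, 13, 11, 9, 7 → 5.
C — ×3 each step: -1, -3, -9, -27, -81 → -243.
Combining the parts gives [a=-32; b=5; c=-243].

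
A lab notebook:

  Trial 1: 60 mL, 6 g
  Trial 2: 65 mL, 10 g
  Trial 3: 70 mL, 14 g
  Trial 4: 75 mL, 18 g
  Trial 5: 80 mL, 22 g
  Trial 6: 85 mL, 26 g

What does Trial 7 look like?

ML: +5 each step, so 60, 65, 70, 75, 80, 85 → 90.
G — +4 each step: 6, 10, 14, 18, 22, 26 → 30.
Putting it together: 90 mL, 30 g.

90 mL, 30 g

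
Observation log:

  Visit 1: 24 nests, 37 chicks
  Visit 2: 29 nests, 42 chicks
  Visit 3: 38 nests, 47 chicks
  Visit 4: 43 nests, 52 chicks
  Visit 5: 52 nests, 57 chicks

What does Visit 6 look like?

Nests: alternating steps +5, +9, +5, +9, …, so 24, 29, 38, 43, 52 → 57.
Chicks — +5 each step: 37, 42, 47, 52, 57 → 62.
Combining the parts gives 57 nests, 62 chicks.

57 nests, 62 chicks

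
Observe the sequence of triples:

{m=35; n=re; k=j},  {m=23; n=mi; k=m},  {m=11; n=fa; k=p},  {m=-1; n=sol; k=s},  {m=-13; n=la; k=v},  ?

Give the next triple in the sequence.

M: −12 each step; 35, 23, 11, -1, -13 → -25.
N — runs through the solfège scale do→ti: re, mi, fa, sol, la → ti.
K: letters move forward 3 places in the alphabet; j, m, p, s, v → y.
Putting it together: {m=-25; n=ti; k=y}.

{m=-25; n=ti; k=y}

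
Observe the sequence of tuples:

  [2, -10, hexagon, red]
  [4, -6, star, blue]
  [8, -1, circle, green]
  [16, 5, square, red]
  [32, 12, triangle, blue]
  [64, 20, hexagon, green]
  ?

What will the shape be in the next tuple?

Shape — repeats hexagon → star → circle → square → triangle: hexagon, star, circle, square, triangle, hexagon → star.

star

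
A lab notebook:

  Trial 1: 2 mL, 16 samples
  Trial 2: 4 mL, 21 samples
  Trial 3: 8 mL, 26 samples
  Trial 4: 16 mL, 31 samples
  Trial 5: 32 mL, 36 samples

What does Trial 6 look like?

64 mL, 41 samples

For the mL, ×2 each step: 2, 4, 8, 16, 32 → 64.
Samples: +5 each step, so 16, 21, 26, 31, 36 → 41.
So the next row is 64 mL, 41 samples.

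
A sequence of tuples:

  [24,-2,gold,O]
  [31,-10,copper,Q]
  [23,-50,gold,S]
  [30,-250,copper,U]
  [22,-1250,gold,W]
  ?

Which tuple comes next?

[29,-6250,copper,Y]

First entry — alternating steps +7, −8, +7, −8, …: 24, 31, 23, 30, 22 → 29.
Second entry goes -2, -10, -50, -250, -1250 → -6250 (×5 each step).
Metal goes gold, copper, gold, copper, gold → copper (alternates gold ↔ copper).
Letter: O, Q, S, U, W → Y (letters move forward 2 places in the alphabet).
Putting it together: [29,-6250,copper,Y].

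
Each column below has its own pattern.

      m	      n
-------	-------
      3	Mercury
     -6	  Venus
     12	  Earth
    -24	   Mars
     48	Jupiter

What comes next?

-96  Saturn

Column m: ×(-2) each step, so 3, -6, 12, -24, 48 → -96.
Column n goes Mercury, Venus, Earth, Mars, Jupiter → Saturn (runs through the planets Mercury→Neptune).
Combining the parts gives -96  Saturn.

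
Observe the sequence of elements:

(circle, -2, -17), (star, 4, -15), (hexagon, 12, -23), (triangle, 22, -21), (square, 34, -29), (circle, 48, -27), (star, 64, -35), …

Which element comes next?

(hexagon, 82, -33)

Shape: repeats circle → star → hexagon → triangle → square; circle, star, hexagon, triangle, square, circle, star → hexagon.
Second coordinate — differences are 6, 8, 10, … (increasing by 2 each time): -2, 4, 12, 22, 34, 48, 64 → 82.
Third coordinate — alternating steps +2, −8, +2, −8, …: -17, -15, -23, -21, -29, -27, -35 → -33.
So the next element is (hexagon, 82, -33).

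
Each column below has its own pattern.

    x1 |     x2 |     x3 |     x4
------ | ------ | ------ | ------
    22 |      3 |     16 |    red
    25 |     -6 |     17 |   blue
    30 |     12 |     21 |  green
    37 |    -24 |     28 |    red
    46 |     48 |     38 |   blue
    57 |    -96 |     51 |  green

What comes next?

70  192  67  red

Column x1: differences are 3, 5, 7, … (increasing by 2 each time), so 22, 25, 30, 37, 46, 57 → 70.
For the column x2, ×(-2) each step: 3, -6, 12, -24, 48, -96 → 192.
Column x3 — differences are 1, 4, 7, … (increasing by 3 each time): 16, 17, 21, 28, 38, 51 → 67.
Column x4 goes red, blue, green, red, blue, green → red (repeats red → blue → green).
Putting it together: 70  192  67  red.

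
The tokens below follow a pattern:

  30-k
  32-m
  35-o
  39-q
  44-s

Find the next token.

50-u

For the first component, differences are 2, 3, 4, … (increasing by 1 each time): 30, 32, 35, 39, 44 → 50.
Letter — letters move forward 2 places in the alphabet: k, m, o, q, s → u.
Putting it together: 50-u.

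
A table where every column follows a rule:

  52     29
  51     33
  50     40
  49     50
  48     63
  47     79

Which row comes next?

46  98

First component — −1 each step: 52, 51, 50, 49, 48, 47 → 46.
Second component: differences are 4, 7, 10, … (increasing by 3 each time), so 29, 33, 40, 50, 63, 79 → 98.
So the next row is 46  98.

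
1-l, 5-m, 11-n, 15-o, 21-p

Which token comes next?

25-q

First component: alternating steps +4, +6, +4, +6, …; 1, 5, 11, 15, 21 → 25.
Letter — letters move forward 1 place in the alphabet: l, m, n, o, p → q.
So the next token is 25-q.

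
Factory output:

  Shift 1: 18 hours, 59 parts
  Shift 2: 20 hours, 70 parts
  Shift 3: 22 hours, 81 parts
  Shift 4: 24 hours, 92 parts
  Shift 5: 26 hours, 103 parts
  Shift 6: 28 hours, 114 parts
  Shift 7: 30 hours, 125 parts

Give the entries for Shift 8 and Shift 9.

Hours: +2 each step; 18, 20, 22, 24, 26, 28, 30 → 32 → 34.
Parts: 59, 70, 81, 92, 103, 114, 125 → 136 → 147 (+11 each step).
Putting the parts together: 32 hours, 136 parts and then 34 hours, 147 parts.

32 hours, 136 parts; 34 hours, 147 parts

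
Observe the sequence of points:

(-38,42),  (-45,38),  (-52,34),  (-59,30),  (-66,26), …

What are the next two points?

(-73,22), (-80,18)

First part goes -38, -45, -52, -59, -66 → -73 → -80 (−7 each step).
Second part: −4 each step, so 42, 38, 34, 30, 26 → 22 → 18.
Putting the parts together: (-73,22) and then (-80,18).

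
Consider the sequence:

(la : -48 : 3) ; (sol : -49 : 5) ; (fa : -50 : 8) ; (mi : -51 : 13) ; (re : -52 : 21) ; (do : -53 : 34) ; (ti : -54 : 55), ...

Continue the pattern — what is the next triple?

(la : -55 : 89)

Note — runs backward through the solfège scale do→ti: la, sol, fa, mi, re, do, ti → la.
Second coordinate goes -48, -49, -50, -51, -52, -53, -54 → -55 (−1 each step).
Third coordinate: each term is the sum of the two before it, so 3, 5, 8, 13, 21, 34, 55 → 89.
Combining the parts gives (la : -55 : 89).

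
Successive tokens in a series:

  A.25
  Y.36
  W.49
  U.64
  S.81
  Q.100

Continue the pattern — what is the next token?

For the letter, letters move back 2 places in the alphabet, wrapping A→Z: A, Y, W, U, S, Q → O.
Second component: 25, 36, 49, 64, 81, 100 → 121 (perfect squares: 5², 6², 7², …).
Putting it together: O.121.

O.121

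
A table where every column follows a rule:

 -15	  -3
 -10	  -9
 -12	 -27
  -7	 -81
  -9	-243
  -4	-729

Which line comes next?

First component goes -15, -10, -12, -7, -9, -4 → -6 (alternating steps +5, −2, +5, −2, …).
Second component: ×3 each step, so -3, -9, -27, -81, -243, -729 → -2187.
So the next line is -6  -2187.

-6  -2187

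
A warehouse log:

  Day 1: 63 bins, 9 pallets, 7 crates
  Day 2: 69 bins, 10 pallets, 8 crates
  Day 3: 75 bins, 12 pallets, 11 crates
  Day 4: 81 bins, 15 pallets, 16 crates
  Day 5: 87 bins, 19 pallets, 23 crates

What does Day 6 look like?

93 bins, 24 pallets, 32 crates

For the bins, +6 each step: 63, 69, 75, 81, 87 → 93.
Pallets: differences are 1, 2, 3, … (increasing by 1 each time), so 9, 10, 12, 15, 19 → 24.
Crates: 7, 8, 11, 16, 23 → 32 (differences are 1, 3, 5, … (increasing by 2 each time)).
Combining the parts gives 93 bins, 24 pallets, 32 crates.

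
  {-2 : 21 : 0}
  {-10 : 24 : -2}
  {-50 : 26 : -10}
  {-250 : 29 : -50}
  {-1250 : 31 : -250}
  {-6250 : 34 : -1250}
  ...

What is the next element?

{-31250 : 36 : -6250}

First coordinate goes -2, -10, -50, -250, -1250, -6250 → -31250 (×5 each step).
Second coordinate: alternating steps +3, +2, +3, +2, …, so 21, 24, 26, 29, 31, 34 → 36.
Third coordinate goes 0, -2, -10, -50, -250, -1250 → -6250 (always the previous value of the first coordinate).
Combining the parts gives {-31250 : 36 : -6250}.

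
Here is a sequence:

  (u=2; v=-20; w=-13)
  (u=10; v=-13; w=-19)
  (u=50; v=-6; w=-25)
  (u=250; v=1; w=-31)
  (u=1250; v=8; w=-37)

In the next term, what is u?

U goes 2, 10, 50, 250, 1250 → 6250 (×5 each step).

6250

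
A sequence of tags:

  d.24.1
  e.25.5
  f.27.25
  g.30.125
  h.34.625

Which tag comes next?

Letter: d, e, f, g, h → i (letters move forward 1 place in the alphabet).
Second component goes 24, 25, 27, 30, 34 → 39 (differences are 1, 2, 3, … (increasing by 1 each time)).
For the third component, ×5 each step: 1, 5, 25, 125, 625 → 3125.
Combining the parts gives i.39.3125.

i.39.3125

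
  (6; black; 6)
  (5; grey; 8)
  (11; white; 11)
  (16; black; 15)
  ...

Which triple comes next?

First coordinate goes 6, 5, 11, 16 → 27 (each term is the sum of the two before it).
Shade: repeats black → grey → white; black, grey, white, black → grey.
Third coordinate: differences are 2, 3, 4, … (increasing by 1 each time), so 6, 8, 11, 15 → 20.
Putting it together: (27; grey; 20).

(27; grey; 20)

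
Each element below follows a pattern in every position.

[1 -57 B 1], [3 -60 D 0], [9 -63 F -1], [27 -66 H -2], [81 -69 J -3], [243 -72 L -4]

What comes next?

First component: ×3 each step; 1, 3, 9, 27, 81, 243 → 729.
Second component: -57, -60, -63, -66, -69, -72 → -75 (−3 each step).
Letter: letters move forward 2 places in the alphabet; B, D, F, H, J, L → N.
For the fourth component, −1 each step: 1, 0, -1, -2, -3, -4 → -5.
Putting it together: [729 -75 N -5].

[729 -75 N -5]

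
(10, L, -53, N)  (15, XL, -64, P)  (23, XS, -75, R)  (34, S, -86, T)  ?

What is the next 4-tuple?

First component: 10, 15, 23, 34 → 48 (differences are 5, 8, 11, … (increasing by 3 each time)).
Size: runs through clothing sizes XS→XL, so L, XL, XS, S → M.
Third component: -53, -64, -75, -86 → -97 (−11 each step).
For the letter, letters move forward 2 places in the alphabet: N, P, R, T → V.
Combining the parts gives (48, M, -97, V).

(48, M, -97, V)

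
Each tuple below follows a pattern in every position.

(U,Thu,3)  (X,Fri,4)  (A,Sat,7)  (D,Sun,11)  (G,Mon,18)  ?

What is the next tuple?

Letter: U, X, A, D, G → J (letters move forward 3 places in the alphabet, wrapping Z→A).
Day: runs through the weekdays Mon→Sun; Thu, Fri, Sat, Sun, Mon → Tue.
Third component: 3, 4, 7, 11, 18 → 29 (each term is the sum of the two before it).
Combining the parts gives (J,Tue,29).

(J,Tue,29)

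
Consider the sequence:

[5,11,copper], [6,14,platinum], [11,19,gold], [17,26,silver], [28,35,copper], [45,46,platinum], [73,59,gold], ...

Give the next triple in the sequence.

First part: each term is the sum of the two before it, so 5, 6, 11, 17, 28, 45, 73 → 118.
Second part goes 11, 14, 19, 26, 35, 46, 59 → 74 (differences are 3, 5, 7, … (increasing by 2 each time)).
Metal: copper, platinum, gold, silver, copper, platinum, gold → silver (repeats copper → platinum → gold → silver).
Putting it together: [118,74,silver].

[118,74,silver]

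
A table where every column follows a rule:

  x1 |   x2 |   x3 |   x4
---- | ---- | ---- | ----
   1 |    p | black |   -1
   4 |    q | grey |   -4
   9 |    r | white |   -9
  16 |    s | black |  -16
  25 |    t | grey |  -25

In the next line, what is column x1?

36

Column x1: perfect squares: 1², 2², 3², …, so 1, 4, 9, 16, 25 → 36.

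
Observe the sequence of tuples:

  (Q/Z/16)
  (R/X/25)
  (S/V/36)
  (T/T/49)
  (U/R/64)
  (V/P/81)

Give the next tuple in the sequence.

First letter — letters move forward 1 place in the alphabet: Q, R, S, T, U, V → W.
Second letter: Z, X, V, T, R, P → N (letters move back 2 places in the alphabet).
Third component: 16, 25, 36, 49, 64, 81 → 100 (perfect squares: 4², 5², 6², …).
Putting it together: (W/N/100).

(W/N/100)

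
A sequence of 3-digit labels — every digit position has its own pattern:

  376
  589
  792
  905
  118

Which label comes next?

321

First digit goes 3, 5, 7, 9, 1 → 3 (+2 each step, mod 10).
Second digit: 7, 8, 9, 0, 1 → 2 (+1 each step, mod 10).
Third digit — +3 each step, mod 10: 6, 9, 2, 5, 8 → 1.
Combining the parts gives 321.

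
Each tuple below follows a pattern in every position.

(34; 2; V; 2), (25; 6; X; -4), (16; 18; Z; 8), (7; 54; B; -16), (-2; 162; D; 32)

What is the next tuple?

(-11; 486; F; -64)

First component: −9 each step; 34, 25, 16, 7, -2 → -11.
Second component: 2, 6, 18, 54, 162 → 486 (×3 each step).
Letter — letters move forward 2 places in the alphabet, wrapping Z→A: V, X, Z, B, D → F.
Fourth component — ×(-2) each step: 2, -4, 8, -16, 32 → -64.
Putting it together: (-11; 486; F; -64).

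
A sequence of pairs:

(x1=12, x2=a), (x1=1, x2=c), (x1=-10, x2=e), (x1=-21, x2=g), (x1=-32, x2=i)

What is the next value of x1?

-43

X1 goes 12, 1, -10, -21, -32 → -43 (−11 each step).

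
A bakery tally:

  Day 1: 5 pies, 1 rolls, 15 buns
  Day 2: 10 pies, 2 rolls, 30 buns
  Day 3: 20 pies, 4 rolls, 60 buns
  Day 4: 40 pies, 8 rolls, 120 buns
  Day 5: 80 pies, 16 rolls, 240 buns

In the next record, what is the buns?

480

Pies: ×2 each step, so 5, 10, 20, 40, 80 → 160.
Buns — always 3 × the pies: 15, 30, 60, 120, 240 → 480.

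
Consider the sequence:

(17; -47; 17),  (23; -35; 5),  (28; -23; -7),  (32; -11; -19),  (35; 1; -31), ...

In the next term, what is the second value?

For the first value, differences are 6, 5, 4, … (decreasing by 1 each time): 17, 23, 28, 32, 35 → 37.
Second value: +12 each step; -47, -35, -23, -11, 1 → 13.
For the third value, together with the second value always sums to -30: 17, 5, -7, -19, -31 → -43.

13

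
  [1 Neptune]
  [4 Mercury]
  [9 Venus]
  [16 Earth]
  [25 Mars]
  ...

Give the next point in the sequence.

[36 Jupiter]

First part: perfect squares: 1², 2², 3², …, so 1, 4, 9, 16, 25 → 36.
Planet: runs through the planets Mercury→Neptune; Neptune, Mercury, Venus, Earth, Mars → Jupiter.
Combining the parts gives [36 Jupiter].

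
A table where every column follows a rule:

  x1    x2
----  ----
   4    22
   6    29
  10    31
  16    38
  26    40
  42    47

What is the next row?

68  49

Column x1: each term is the sum of the two before it, so 4, 6, 10, 16, 26, 42 → 68.
For the column x2, alternating steps +7, +2, +7, +2, …: 22, 29, 31, 38, 40, 47 → 49.
Putting it together: 68  49.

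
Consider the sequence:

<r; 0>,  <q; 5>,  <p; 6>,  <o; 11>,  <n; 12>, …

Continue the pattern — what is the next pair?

Letter — letters move back 1 place in the alphabet: r, q, p, o, n → m.
For the second entry, alternating steps +5, +1, +5, +1, …: 0, 5, 6, 11, 12 → 17.
Putting it together: <m; 17>.

<m; 17>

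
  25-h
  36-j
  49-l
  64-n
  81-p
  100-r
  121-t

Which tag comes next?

144-v

For the first component, perfect squares: 5², 6², 7², …: 25, 36, 49, 64, 81, 100, 121 → 144.
Letter: h, j, l, n, p, r, t → v (letters move forward 2 places in the alphabet).
Putting it together: 144-v.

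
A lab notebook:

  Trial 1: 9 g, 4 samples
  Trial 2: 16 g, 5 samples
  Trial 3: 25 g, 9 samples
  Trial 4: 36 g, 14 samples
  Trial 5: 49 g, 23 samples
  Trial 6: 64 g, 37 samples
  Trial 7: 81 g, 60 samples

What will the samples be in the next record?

Samples goes 4, 5, 9, 14, 23, 37, 60 → 97 (each term is the sum of the two before it).

97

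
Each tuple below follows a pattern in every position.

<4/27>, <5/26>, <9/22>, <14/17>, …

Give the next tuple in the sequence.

<23/8>

First coordinate: each term is the sum of the two before it; 4, 5, 9, 14 → 23.
Second coordinate: together with the first coordinate always sums to 31, so 27, 26, 22, 17 → 8.
So the next tuple is <23/8>.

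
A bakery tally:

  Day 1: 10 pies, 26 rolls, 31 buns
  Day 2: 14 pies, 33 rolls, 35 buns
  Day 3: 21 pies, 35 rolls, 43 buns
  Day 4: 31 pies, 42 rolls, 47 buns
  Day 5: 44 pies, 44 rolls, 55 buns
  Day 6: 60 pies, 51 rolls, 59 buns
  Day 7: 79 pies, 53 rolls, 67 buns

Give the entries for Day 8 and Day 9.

101 pies, 60 rolls, 71 buns; 126 pies, 62 rolls, 79 buns

Pies: differences are 4, 7, 10, … (increasing by 3 each time); 10, 14, 21, 31, 44, 60, 79 → 101 → 126.
Rolls: alternating steps +7, +2, +7, +2, …; 26, 33, 35, 42, 44, 51, 53 → 60 → 62.
Buns — alternating steps +4, +8, +4, +8, …: 31, 35, 43, 47, 55, 59, 67 → 71 → 79.
So the next two lines are 101 pies, 60 rolls, 71 buns and 126 pies, 62 rolls, 79 buns.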